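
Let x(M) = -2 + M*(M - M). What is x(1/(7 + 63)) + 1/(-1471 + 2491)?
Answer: -2039/1020 ≈ -1.9990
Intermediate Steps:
x(M) = -2 (x(M) = -2 + M*0 = -2 + 0 = -2)
x(1/(7 + 63)) + 1/(-1471 + 2491) = -2 + 1/(-1471 + 2491) = -2 + 1/1020 = -2039/1020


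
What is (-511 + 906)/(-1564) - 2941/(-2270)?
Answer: 1851537/1775140 ≈ 1.0430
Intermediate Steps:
(-511 + 906)/(-1564) - 2941/(-2270) = 395*(-1/1564) - 2941*(-1/2270) = -395/1564 + 2941/2270 = 1851537/1775140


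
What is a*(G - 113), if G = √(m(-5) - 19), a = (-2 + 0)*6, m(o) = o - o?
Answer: 1356 - 12*I*√19 ≈ 1356.0 - 52.307*I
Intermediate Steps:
m(o) = 0
a = -12 (a = -2*6 = -12)
G = I*√19 (G = √(0 - 19) = √(-19) = I*√19 ≈ 4.3589*I)
a*(G - 113) = -12*(I*√19 - 113) = -12*(-113 + I*√19) = 1356 - 12*I*√19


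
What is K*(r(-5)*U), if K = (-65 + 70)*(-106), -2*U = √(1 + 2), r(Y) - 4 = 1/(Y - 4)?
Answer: 9275*√3/9 ≈ 1785.0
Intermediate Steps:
r(Y) = 4 + 1/(-4 + Y) (r(Y) = 4 + 1/(Y - 4) = 4 + 1/(-4 + Y))
U = -√3/2 (U = -√(1 + 2)/2 = -√3/2 ≈ -0.86602)
K = -530 (K = 5*(-106) = -530)
K*(r(-5)*U) = -530*(-15 + 4*(-5))/(-4 - 5)*(-√3/2) = -530*(-15 - 20)/(-9)*(-√3/2) = -530*(-⅑*(-35))*(-√3/2) = -18550*(-√3/2)/9 = -(-9275)*√3/9 = 9275*√3/9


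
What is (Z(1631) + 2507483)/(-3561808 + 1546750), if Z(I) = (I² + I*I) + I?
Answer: -1304906/335843 ≈ -3.8855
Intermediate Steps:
Z(I) = I + 2*I² (Z(I) = (I² + I²) + I = 2*I² + I = I + 2*I²)
(Z(1631) + 2507483)/(-3561808 + 1546750) = (1631*(1 + 2*1631) + 2507483)/(-3561808 + 1546750) = (1631*(1 + 3262) + 2507483)/(-2015058) = (1631*3263 + 2507483)*(-1/2015058) = (5321953 + 2507483)*(-1/2015058) = 7829436*(-1/2015058) = -1304906/335843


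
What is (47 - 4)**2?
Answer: 1849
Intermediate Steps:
(47 - 4)**2 = 43**2 = 1849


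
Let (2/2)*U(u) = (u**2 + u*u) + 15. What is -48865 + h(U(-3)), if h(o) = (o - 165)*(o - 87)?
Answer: -41737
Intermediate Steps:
U(u) = 15 + 2*u**2 (U(u) = (u**2 + u*u) + 15 = (u**2 + u**2) + 15 = 2*u**2 + 15 = 15 + 2*u**2)
h(o) = (-165 + o)*(-87 + o)
-48865 + h(U(-3)) = -48865 + (14355 + (15 + 2*(-3)**2)**2 - 252*(15 + 2*(-3)**2)) = -48865 + (14355 + (15 + 2*9)**2 - 252*(15 + 2*9)) = -48865 + (14355 + (15 + 18)**2 - 252*(15 + 18)) = -48865 + (14355 + 33**2 - 252*33) = -48865 + (14355 + 1089 - 8316) = -48865 + 7128 = -41737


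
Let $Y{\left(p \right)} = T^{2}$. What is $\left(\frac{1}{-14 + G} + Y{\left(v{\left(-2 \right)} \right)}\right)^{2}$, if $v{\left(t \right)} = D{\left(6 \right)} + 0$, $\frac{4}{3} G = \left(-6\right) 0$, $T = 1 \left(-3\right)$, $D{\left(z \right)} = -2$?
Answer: $\frac{15625}{196} \approx 79.719$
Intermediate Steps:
$T = -3$
$G = 0$ ($G = \frac{3 \left(\left(-6\right) 0\right)}{4} = \frac{3}{4} \cdot 0 = 0$)
$v{\left(t \right)} = -2$ ($v{\left(t \right)} = -2 + 0 = -2$)
$Y{\left(p \right)} = 9$ ($Y{\left(p \right)} = \left(-3\right)^{2} = 9$)
$\left(\frac{1}{-14 + G} + Y{\left(v{\left(-2 \right)} \right)}\right)^{2} = \left(\frac{1}{-14 + 0} + 9\right)^{2} = \left(\frac{1}{-14} + 9\right)^{2} = \left(- \frac{1}{14} + 9\right)^{2} = \left(\frac{125}{14}\right)^{2} = \frac{15625}{196}$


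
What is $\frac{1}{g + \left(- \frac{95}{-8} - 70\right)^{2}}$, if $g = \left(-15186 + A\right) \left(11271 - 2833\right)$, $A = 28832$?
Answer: $\frac{64}{7369492897} \approx 8.6845 \cdot 10^{-9}$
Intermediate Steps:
$g = 115144948$ ($g = \left(-15186 + 28832\right) \left(11271 - 2833\right) = 13646 \cdot 8438 = 115144948$)
$\frac{1}{g + \left(- \frac{95}{-8} - 70\right)^{2}} = \frac{1}{115144948 + \left(- \frac{95}{-8} - 70\right)^{2}} = \frac{1}{115144948 + \left(\left(-95\right) \left(- \frac{1}{8}\right) - 70\right)^{2}} = \frac{1}{115144948 + \left(\frac{95}{8} - 70\right)^{2}} = \frac{1}{115144948 + \left(- \frac{465}{8}\right)^{2}} = \frac{1}{115144948 + \frac{216225}{64}} = \frac{1}{\frac{7369492897}{64}} = \frac{64}{7369492897}$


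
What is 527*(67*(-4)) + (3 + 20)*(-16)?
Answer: -141604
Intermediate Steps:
527*(67*(-4)) + (3 + 20)*(-16) = 527*(-268) + 23*(-16) = -141236 - 368 = -141604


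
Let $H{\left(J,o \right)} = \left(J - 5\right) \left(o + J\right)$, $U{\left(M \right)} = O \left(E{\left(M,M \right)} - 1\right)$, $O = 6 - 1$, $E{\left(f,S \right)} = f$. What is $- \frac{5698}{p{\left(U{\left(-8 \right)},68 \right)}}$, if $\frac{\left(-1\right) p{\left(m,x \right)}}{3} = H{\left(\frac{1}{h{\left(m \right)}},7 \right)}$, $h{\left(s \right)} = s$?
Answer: $- \frac{1923075}{35482} \approx -54.199$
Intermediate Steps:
$O = 5$
$U{\left(M \right)} = -5 + 5 M$ ($U{\left(M \right)} = 5 \left(M - 1\right) = 5 \left(-1 + M\right) = -5 + 5 M$)
$H{\left(J,o \right)} = \left(-5 + J\right) \left(J + o\right)$
$p{\left(m,x \right)} = 105 - \frac{6}{m} - \frac{3}{m^{2}}$ ($p{\left(m,x \right)} = - 3 \left(\left(\frac{1}{m}\right)^{2} - \frac{5}{m} - 35 + \frac{1}{m} 7\right) = - 3 \left(\frac{1}{m^{2}} - \frac{5}{m} - 35 + \frac{7}{m}\right) = - 3 \left(-35 + \frac{1}{m^{2}} + \frac{2}{m}\right) = 105 - \frac{6}{m} - \frac{3}{m^{2}}$)
$- \frac{5698}{p{\left(U{\left(-8 \right)},68 \right)}} = - \frac{5698}{105 - \frac{6}{-5 + 5 \left(-8\right)} - \frac{3}{\left(-5 + 5 \left(-8\right)\right)^{2}}} = - \frac{5698}{105 - \frac{6}{-5 - 40} - \frac{3}{\left(-5 - 40\right)^{2}}} = - \frac{5698}{105 - \frac{6}{-45} - \frac{3}{2025}} = - \frac{5698}{105 - - \frac{2}{15} - \frac{1}{675}} = - \frac{5698}{105 + \frac{2}{15} - \frac{1}{675}} = - \frac{5698}{\frac{70964}{675}} = \left(-5698\right) \frac{675}{70964} = - \frac{1923075}{35482}$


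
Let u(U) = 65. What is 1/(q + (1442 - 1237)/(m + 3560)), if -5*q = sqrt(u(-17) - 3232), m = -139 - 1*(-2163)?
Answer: 28618000/98751454977 + 155905280*I*sqrt(3167)/98751454977 ≈ 0.0002898 + 0.088847*I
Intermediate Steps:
m = 2024 (m = -139 + 2163 = 2024)
q = -I*sqrt(3167)/5 (q = -sqrt(65 - 3232)/5 = -I*sqrt(3167)/5 ≈ -11.255*I)
1/(q + (1442 - 1237)/(m + 3560)) = 1/(-I*sqrt(3167)/5 + (1442 - 1237)/(2024 + 3560)) = 1/(-I*sqrt(3167)/5 + 205/5584) = 1/(205/5584 - I*sqrt(3167)/5)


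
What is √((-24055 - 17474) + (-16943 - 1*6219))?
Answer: I*√64691 ≈ 254.34*I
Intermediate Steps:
√((-24055 - 17474) + (-16943 - 1*6219)) = √(-41529 + (-16943 - 6219)) = √(-41529 - 23162) = √(-64691) = I*√64691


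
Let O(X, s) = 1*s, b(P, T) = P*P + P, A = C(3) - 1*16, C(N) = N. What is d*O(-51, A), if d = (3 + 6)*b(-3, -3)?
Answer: -702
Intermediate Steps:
A = -13 (A = 3 - 1*16 = 3 - 16 = -13)
b(P, T) = P + P**2 (b(P, T) = P**2 + P = P + P**2)
O(X, s) = s
d = 54 (d = (3 + 6)*(-3*(1 - 3)) = 9*(-3*(-2)) = 9*6 = 54)
d*O(-51, A) = 54*(-13) = -702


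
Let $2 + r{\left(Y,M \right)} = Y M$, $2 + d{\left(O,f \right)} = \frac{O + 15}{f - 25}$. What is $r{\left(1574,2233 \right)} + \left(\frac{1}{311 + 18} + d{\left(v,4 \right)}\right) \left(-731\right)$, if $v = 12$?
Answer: $\frac{1157138940}{329} \approx 3.5171 \cdot 10^{6}$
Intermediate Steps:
$d{\left(O,f \right)} = -2 + \frac{15 + O}{-25 + f}$ ($d{\left(O,f \right)} = -2 + \frac{O + 15}{f - 25} = -2 + \frac{15 + O}{-25 + f}$)
$r{\left(Y,M \right)} = -2 + M Y$ ($r{\left(Y,M \right)} = -2 + Y M = -2 + M Y$)
$r{\left(1574,2233 \right)} + \left(\frac{1}{311 + 18} + d{\left(v,4 \right)}\right) \left(-731\right) = \left(-2 + 2233 \cdot 1574\right) + \left(\frac{1}{311 + 18} + \frac{65 + 12 - 8}{-25 + 4}\right) \left(-731\right) = \left(-2 + 3514742\right) + \left(\frac{1}{329} + \frac{65 + 12 - 8}{-21}\right) \left(-731\right) = 3514740 + \left(\frac{1}{329} - \frac{23}{7}\right) \left(-731\right) = 3514740 - - \frac{789480}{329} = 3514740 + \frac{789480}{329} = \frac{1157138940}{329}$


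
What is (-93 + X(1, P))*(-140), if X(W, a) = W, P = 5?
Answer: 12880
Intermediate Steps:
(-93 + X(1, P))*(-140) = (-93 + 1)*(-140) = -92*(-140) = 12880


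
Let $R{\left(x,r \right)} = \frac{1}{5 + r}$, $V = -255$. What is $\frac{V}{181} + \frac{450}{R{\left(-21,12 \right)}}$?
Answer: $\frac{1384395}{181} \approx 7648.6$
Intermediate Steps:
$\frac{V}{181} + \frac{450}{R{\left(-21,12 \right)}} = - \frac{255}{181} + \frac{450}{\frac{1}{5 + 12}} = \left(-255\right) \frac{1}{181} + \frac{450}{\frac{1}{17}} = - \frac{255}{181} + 450 \frac{1}{\frac{1}{17}} = - \frac{255}{181} + 450 \cdot 17 = - \frac{255}{181} + 7650 = \frac{1384395}{181}$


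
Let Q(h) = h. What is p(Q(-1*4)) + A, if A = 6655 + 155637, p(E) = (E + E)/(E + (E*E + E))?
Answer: 162291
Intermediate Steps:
p(E) = 2*E/(E**2 + 2*E) (p(E) = (2*E)/(E + (E**2 + E)) = (2*E)/(E + (E + E**2)) = (2*E)/(E**2 + 2*E) = 2*E/(E**2 + 2*E))
A = 162292
p(Q(-1*4)) + A = 2/(2 - 1*4) + 162292 = 2/(2 - 4) + 162292 = 2/(-2) + 162292 = 2*(-1/2) + 162292 = -1 + 162292 = 162291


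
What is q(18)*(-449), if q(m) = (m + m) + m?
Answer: -24246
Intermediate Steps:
q(m) = 3*m (q(m) = 2*m + m = 3*m)
q(18)*(-449) = (3*18)*(-449) = 54*(-449) = -24246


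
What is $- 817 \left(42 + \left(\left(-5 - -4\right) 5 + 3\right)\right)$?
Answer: $-32680$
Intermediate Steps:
$- 817 \left(42 + \left(\left(-5 - -4\right) 5 + 3\right)\right) = - 817 \left(42 + \left(\left(-5 + 4\right) 5 + 3\right)\right) = - 817 \left(42 + \left(\left(-1\right) 5 + 3\right)\right) = - 817 \left(42 + \left(-5 + 3\right)\right) = - 817 \left(42 - 2\right) = \left(-817\right) 40 = -32680$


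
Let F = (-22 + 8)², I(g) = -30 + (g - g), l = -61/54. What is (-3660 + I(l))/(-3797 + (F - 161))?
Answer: 205/209 ≈ 0.98086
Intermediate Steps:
l = -61/54 (l = -61*1/54 = -61/54 ≈ -1.1296)
I(g) = -30 (I(g) = -30 + 0 = -30)
F = 196 (F = (-14)² = 196)
(-3660 + I(l))/(-3797 + (F - 161)) = (-3660 - 30)/(-3797 + (196 - 161)) = -3690/(-3797 + 35) = -3690/(-3762) = -3690*(-1/3762) = 205/209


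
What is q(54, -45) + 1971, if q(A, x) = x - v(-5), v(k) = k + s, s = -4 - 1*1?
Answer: 1936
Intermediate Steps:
s = -5 (s = -4 - 1 = -5)
v(k) = -5 + k (v(k) = k - 5 = -5 + k)
q(A, x) = 10 + x (q(A, x) = x - (-5 - 5) = x - 1*(-10) = x + 10 = 10 + x)
q(54, -45) + 1971 = (10 - 45) + 1971 = -35 + 1971 = 1936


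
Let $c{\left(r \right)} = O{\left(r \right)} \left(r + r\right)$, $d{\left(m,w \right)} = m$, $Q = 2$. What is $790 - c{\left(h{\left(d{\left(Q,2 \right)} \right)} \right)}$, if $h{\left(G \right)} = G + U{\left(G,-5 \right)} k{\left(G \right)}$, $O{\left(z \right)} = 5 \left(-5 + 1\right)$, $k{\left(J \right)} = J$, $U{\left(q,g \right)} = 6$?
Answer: $1350$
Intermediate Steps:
$O{\left(z \right)} = -20$ ($O{\left(z \right)} = 5 \left(-4\right) = -20$)
$h{\left(G \right)} = 7 G$ ($h{\left(G \right)} = G + 6 G = 7 G$)
$c{\left(r \right)} = - 40 r$ ($c{\left(r \right)} = - 20 \left(r + r\right) = - 20 \cdot 2 r = - 40 r$)
$790 - c{\left(h{\left(d{\left(Q,2 \right)} \right)} \right)} = 790 - - 40 \cdot 7 \cdot 2 = 790 - \left(-40\right) 14 = 790 - -560 = 790 + 560 = 1350$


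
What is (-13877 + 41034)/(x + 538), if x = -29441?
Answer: -27157/28903 ≈ -0.93959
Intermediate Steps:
(-13877 + 41034)/(x + 538) = (-13877 + 41034)/(-29441 + 538) = 27157/(-28903) = 27157*(-1/28903) = -27157/28903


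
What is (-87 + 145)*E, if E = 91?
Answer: 5278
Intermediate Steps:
(-87 + 145)*E = (-87 + 145)*91 = 58*91 = 5278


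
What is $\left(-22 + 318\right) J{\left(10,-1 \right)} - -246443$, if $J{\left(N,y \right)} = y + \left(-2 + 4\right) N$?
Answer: $252067$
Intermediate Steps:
$J{\left(N,y \right)} = y + 2 N$
$\left(-22 + 318\right) J{\left(10,-1 \right)} - -246443 = \left(-22 + 318\right) \left(-1 + 2 \cdot 10\right) - -246443 = 296 \left(-1 + 20\right) + 246443 = 296 \cdot 19 + 246443 = 5624 + 246443 = 252067$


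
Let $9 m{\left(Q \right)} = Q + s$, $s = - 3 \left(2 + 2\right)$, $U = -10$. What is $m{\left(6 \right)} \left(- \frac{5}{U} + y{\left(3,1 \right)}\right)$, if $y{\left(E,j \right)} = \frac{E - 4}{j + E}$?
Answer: $- \frac{1}{6} \approx -0.16667$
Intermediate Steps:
$s = -12$ ($s = \left(-3\right) 4 = -12$)
$m{\left(Q \right)} = - \frac{4}{3} + \frac{Q}{9}$ ($m{\left(Q \right)} = \frac{Q - 12}{9} = \frac{-12 + Q}{9} = - \frac{4}{3} + \frac{Q}{9}$)
$y{\left(E,j \right)} = \frac{-4 + E}{E + j}$
$m{\left(6 \right)} \left(- \frac{5}{U} + y{\left(3,1 \right)}\right) = \left(- \frac{4}{3} + \frac{1}{9} \cdot 6\right) \left(- \frac{5}{-10} + \frac{-4 + 3}{3 + 1}\right) = \left(- \frac{4}{3} + \frac{2}{3}\right) \left(\left(-5\right) \left(- \frac{1}{10}\right) + \frac{1}{4} \left(-1\right)\right) = - \frac{2 \left(\frac{1}{2} + \frac{1}{4} \left(-1\right)\right)}{3} = - \frac{2 \left(\frac{1}{2} - \frac{1}{4}\right)}{3} = \left(- \frac{2}{3}\right) \frac{1}{4} = - \frac{1}{6}$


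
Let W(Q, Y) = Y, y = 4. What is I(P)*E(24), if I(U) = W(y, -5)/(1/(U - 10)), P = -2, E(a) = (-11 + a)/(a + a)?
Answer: 65/4 ≈ 16.250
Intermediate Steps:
E(a) = (-11 + a)/(2*a) (E(a) = (-11 + a)/((2*a)) = (-11 + a)*(1/(2*a)) = (-11 + a)/(2*a))
I(U) = 50 - 5*U (I(U) = -(-50 + 5*U) = -5*(-10 + U) = 50 - 5*U)
I(P)*E(24) = (50 - 5*(-2))*((1/2)*(-11 + 24)/24) = (50 + 10)*((1/2)*(1/24)*13) = 60*(13/48) = 65/4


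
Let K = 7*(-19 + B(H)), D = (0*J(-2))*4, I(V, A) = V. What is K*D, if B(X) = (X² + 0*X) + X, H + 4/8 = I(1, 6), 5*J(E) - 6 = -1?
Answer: 0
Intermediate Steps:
J(E) = 1 (J(E) = 6/5 + (⅕)*(-1) = 6/5 - ⅕ = 1)
H = ½ (H = -½ + 1 = ½ ≈ 0.50000)
B(X) = X + X² (B(X) = (X² + 0) + X = X² + X = X + X²)
D = 0 (D = (0*1)*4 = 0*4 = 0)
K = -511/4 (K = 7*(-19 + (1 + ½)/2) = 7*(-19 + (½)*(3/2)) = 7*(-19 + ¾) = 7*(-73/4) = -511/4 ≈ -127.75)
K*D = -511/4*0 = 0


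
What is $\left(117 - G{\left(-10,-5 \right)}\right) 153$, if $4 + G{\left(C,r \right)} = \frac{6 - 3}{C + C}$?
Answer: $\frac{370719}{20} \approx 18536.0$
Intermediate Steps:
$G{\left(C,r \right)} = -4 + \frac{3}{2 C}$ ($G{\left(C,r \right)} = -4 + \frac{6 - 3}{C + C} = -4 + \frac{3}{2 C}$)
$\left(117 - G{\left(-10,-5 \right)}\right) 153 = \left(117 - \left(-4 + \frac{3}{2 \left(-10\right)}\right)\right) 153 = \left(117 - \left(-4 + \frac{3}{2} \left(- \frac{1}{10}\right)\right)\right) 153 = \left(117 - \left(-4 - \frac{3}{20}\right)\right) 153 = \left(117 - - \frac{83}{20}\right) 153 = \left(117 + \frac{83}{20}\right) 153 = \frac{2423}{20} \cdot 153 = \frac{370719}{20}$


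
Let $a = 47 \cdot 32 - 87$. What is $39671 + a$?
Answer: $41088$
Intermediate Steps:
$a = 1417$ ($a = 1504 - 87 = 1417$)
$39671 + a = 39671 + 1417 = 41088$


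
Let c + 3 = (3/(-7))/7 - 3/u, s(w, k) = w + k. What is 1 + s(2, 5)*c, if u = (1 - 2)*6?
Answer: -237/14 ≈ -16.929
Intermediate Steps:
u = -6 (u = -1*6 = -6)
s(w, k) = k + w
c = -251/98 (c = -3 + ((3/(-7))/7 - 3/(-6)) = -3 + ((3*(-1/7))*(1/7) - 3*(-1/6)) = -3 + (-3/7*1/7 + 1/2) = -3 + (-3/49 + 1/2) = -3 + 43/98 = -251/98 ≈ -2.5612)
1 + s(2, 5)*c = 1 + (5 + 2)*(-251/98) = 1 + 7*(-251/98) = 1 - 251/14 = -237/14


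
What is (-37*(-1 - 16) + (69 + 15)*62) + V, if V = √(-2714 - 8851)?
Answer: 5837 + 3*I*√1285 ≈ 5837.0 + 107.54*I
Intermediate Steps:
V = 3*I*√1285 (V = √(-11565) = 3*I*√1285 ≈ 107.54*I)
(-37*(-1 - 16) + (69 + 15)*62) + V = (-37*(-1 - 16) + (69 + 15)*62) + 3*I*√1285 = (-37*(-17) + 84*62) + 3*I*√1285 = (629 + 5208) + 3*I*√1285 = 5837 + 3*I*√1285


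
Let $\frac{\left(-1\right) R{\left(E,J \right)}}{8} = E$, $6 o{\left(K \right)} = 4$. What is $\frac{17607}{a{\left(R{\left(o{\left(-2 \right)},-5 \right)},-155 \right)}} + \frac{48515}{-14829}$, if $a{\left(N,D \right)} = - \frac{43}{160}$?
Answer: $- \frac{41777158625}{637647} \approx -65518.0$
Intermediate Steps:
$o{\left(K \right)} = \frac{2}{3}$ ($o{\left(K \right)} = \frac{1}{6} \cdot 4 = \frac{2}{3}$)
$R{\left(E,J \right)} = - 8 E$
$a{\left(N,D \right)} = - \frac{43}{160}$ ($a{\left(N,D \right)} = \left(-43\right) \frac{1}{160} = - \frac{43}{160}$)
$\frac{17607}{a{\left(R{\left(o{\left(-2 \right)},-5 \right)},-155 \right)}} + \frac{48515}{-14829} = \frac{17607}{- \frac{43}{160}} + \frac{48515}{-14829} = 17607 \left(- \frac{160}{43}\right) + 48515 \left(- \frac{1}{14829}\right) = - \frac{2817120}{43} - \frac{48515}{14829} = - \frac{41777158625}{637647}$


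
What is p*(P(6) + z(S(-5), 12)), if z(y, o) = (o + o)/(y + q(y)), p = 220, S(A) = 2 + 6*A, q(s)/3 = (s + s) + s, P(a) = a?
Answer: 9108/7 ≈ 1301.1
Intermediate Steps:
q(s) = 9*s (q(s) = 3*((s + s) + s) = 3*(2*s + s) = 3*(3*s) = 9*s)
z(y, o) = o/(5*y) (z(y, o) = (o + o)/(y + 9*y) = (2*o)/((10*y)) = (2*o)*(1/(10*y)) = o/(5*y))
p*(P(6) + z(S(-5), 12)) = 220*(6 + (⅕)*12/(2 + 6*(-5))) = 220*(6 + (⅕)*12/(2 - 30)) = 220*(6 + (⅕)*12/(-28)) = 220*(6 + (⅕)*12*(-1/28)) = 220*(6 - 3/35) = 220*(207/35) = 9108/7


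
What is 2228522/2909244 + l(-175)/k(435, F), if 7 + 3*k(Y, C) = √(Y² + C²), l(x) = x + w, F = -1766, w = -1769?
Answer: 33578853053/44553617238 - 54*√3307981/30629 ≈ -2.4529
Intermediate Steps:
l(x) = -1769 + x (l(x) = x - 1769 = -1769 + x)
k(Y, C) = -7/3 + √(C² + Y²)/3 (k(Y, C) = -7/3 + √(Y² + C²)/3 = -7/3 + √(C² + Y²)/3)
2228522/2909244 + l(-175)/k(435, F) = 2228522/2909244 + (-1769 - 175)/(-7/3 + √((-1766)² + 435²)/3) = 2228522*(1/2909244) - 1944/(-7/3 + √(3118756 + 189225)/3) = 1114261/1454622 - 1944/(-7/3 + √3307981/3)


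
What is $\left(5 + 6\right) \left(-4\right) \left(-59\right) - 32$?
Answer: $2564$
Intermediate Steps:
$\left(5 + 6\right) \left(-4\right) \left(-59\right) - 32 = 11 \left(-4\right) \left(-59\right) - 32 = \left(-44\right) \left(-59\right) - 32 = 2596 - 32 = 2564$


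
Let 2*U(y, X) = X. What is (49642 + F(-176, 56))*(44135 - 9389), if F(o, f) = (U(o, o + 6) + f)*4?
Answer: 1720830396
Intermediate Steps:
U(y, X) = X/2
F(o, f) = 12 + 2*o + 4*f (F(o, f) = ((o + 6)/2 + f)*4 = ((6 + o)/2 + f)*4 = ((3 + o/2) + f)*4 = (3 + f + o/2)*4 = 12 + 2*o + 4*f)
(49642 + F(-176, 56))*(44135 - 9389) = (49642 + (12 + 2*(-176) + 4*56))*(44135 - 9389) = (49642 + (12 - 352 + 224))*34746 = (49642 - 116)*34746 = 49526*34746 = 1720830396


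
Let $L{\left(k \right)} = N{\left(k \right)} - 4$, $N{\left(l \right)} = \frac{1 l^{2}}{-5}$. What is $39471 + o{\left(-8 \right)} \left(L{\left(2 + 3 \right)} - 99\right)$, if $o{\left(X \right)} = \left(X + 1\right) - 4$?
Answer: $40659$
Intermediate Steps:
$N{\left(l \right)} = - \frac{l^{2}}{5}$
$L{\left(k \right)} = -4 - \frac{k^{2}}{5}$ ($L{\left(k \right)} = - \frac{k^{2}}{5} - 4 = -4 - \frac{k^{2}}{5}$)
$o{\left(X \right)} = -3 + X$ ($o{\left(X \right)} = \left(1 + X\right) - 4 = -3 + X$)
$39471 + o{\left(-8 \right)} \left(L{\left(2 + 3 \right)} - 99\right) = 39471 + \left(-3 - 8\right) \left(\left(-4 - \frac{\left(2 + 3\right)^{2}}{5}\right) - 99\right) = 39471 - 11 \left(\left(-4 - \frac{5^{2}}{5}\right) - 99\right) = 39471 - 11 \left(\left(-4 - 5\right) - 99\right) = 39471 - 11 \left(-9 - 99\right) = 39471 - -1188 = 39471 + 1188 = 40659$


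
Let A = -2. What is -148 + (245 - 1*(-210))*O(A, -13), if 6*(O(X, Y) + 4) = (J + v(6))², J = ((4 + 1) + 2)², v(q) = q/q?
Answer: 562846/3 ≈ 1.8762e+5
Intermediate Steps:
v(q) = 1
J = 49 (J = (5 + 2)² = 7² = 49)
O(X, Y) = 1238/3 (O(X, Y) = -4 + (49 + 1)²/6 = -4 + (⅙)*50² = -4 + (⅙)*2500 = -4 + 1250/3 = 1238/3)
-148 + (245 - 1*(-210))*O(A, -13) = -148 + (245 - 1*(-210))*(1238/3) = -148 + (245 + 210)*(1238/3) = -148 + 455*(1238/3) = -148 + 563290/3 = 562846/3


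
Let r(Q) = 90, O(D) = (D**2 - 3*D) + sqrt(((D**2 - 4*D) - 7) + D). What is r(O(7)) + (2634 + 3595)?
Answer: 6319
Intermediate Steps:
O(D) = D**2 + sqrt(-7 + D**2 - 3*D) - 3*D (O(D) = (D**2 - 3*D) + sqrt((-7 + D**2 - 4*D) + D) = (D**2 - 3*D) + sqrt(-7 + D**2 - 3*D) = D**2 + sqrt(-7 + D**2 - 3*D) - 3*D)
r(O(7)) + (2634 + 3595) = 90 + (2634 + 3595) = 90 + 6229 = 6319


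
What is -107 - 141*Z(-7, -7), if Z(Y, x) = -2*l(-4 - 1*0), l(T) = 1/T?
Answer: -355/2 ≈ -177.50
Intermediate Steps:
l(T) = 1/T
Z(Y, x) = ½ (Z(Y, x) = -2/(-4 - 1*0) = -2/(-4 + 0) = -2/(-4) = -2*(-¼) = ½)
-107 - 141*Z(-7, -7) = -107 - 141*½ = -107 - 141/2 = -355/2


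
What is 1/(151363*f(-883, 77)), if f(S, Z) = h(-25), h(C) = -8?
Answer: -1/1210904 ≈ -8.2583e-7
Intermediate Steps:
f(S, Z) = -8
1/(151363*f(-883, 77)) = 1/(151363*(-8)) = (1/151363)*(-1/8) = -1/1210904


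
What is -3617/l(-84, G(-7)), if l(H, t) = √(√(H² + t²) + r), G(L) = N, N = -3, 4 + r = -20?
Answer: -3617*√3/(3*√(-8 + √785)) ≈ -466.74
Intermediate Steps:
r = -24 (r = -4 - 20 = -24)
G(L) = -3
l(H, t) = √(-24 + √(H² + t²)) (l(H, t) = √(√(H² + t²) - 24) = √(-24 + √(H² + t²)))
-3617/l(-84, G(-7)) = -3617/√(-24 + √((-84)² + (-3)²)) = -3617/√(-24 + √(7056 + 9)) = -3617/√(-24 + √7065) = -3617/√(-24 + 3*√785)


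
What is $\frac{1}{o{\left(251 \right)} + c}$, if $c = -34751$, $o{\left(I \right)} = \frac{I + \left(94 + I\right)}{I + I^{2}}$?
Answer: $- \frac{15813}{549517414} \approx -2.8776 \cdot 10^{-5}$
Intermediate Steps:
$o{\left(I \right)} = \frac{94 + 2 I}{I + I^{2}}$
$\frac{1}{o{\left(251 \right)} + c} = \frac{1}{\frac{2 \left(47 + 251\right)}{251 \left(1 + 251\right)} - 34751} = \frac{1}{2 \cdot \frac{1}{251} \cdot \frac{1}{252} \cdot 298 - 34751} = \frac{1}{\frac{149}{15813} - 34751} = \frac{1}{- \frac{549517414}{15813}} = - \frac{15813}{549517414}$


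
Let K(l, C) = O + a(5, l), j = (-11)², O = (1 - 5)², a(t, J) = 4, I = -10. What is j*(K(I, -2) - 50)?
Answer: -3630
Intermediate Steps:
O = 16 (O = (-4)² = 16)
j = 121
K(l, C) = 20 (K(l, C) = 16 + 4 = 20)
j*(K(I, -2) - 50) = 121*(20 - 50) = 121*(-30) = -3630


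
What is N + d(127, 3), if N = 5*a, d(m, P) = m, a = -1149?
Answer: -5618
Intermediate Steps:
N = -5745 (N = 5*(-1149) = -5745)
N + d(127, 3) = -5745 + 127 = -5618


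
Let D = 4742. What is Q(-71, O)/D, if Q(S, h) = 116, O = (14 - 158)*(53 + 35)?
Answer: 58/2371 ≈ 0.024462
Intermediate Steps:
O = -12672 (O = -144*88 = -12672)
Q(-71, O)/D = 116/4742 = 116*(1/4742) = 58/2371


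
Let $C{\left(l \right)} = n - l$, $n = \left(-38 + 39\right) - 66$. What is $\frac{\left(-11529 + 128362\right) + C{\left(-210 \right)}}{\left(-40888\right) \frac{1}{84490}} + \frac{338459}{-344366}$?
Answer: $- \frac{19338325506012}{80002483} \approx -2.4172 \cdot 10^{5}$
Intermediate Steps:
$n = -65$ ($n = 1 - 66 = -65$)
$C{\left(l \right)} = -65 - l$
$\frac{\left(-11529 + 128362\right) + C{\left(-210 \right)}}{\left(-40888\right) \frac{1}{84490}} + \frac{338459}{-344366} = \frac{\left(-11529 + 128362\right) - -145}{\left(-40888\right) \frac{1}{84490}} + \frac{338459}{-344366} = \frac{116833 + \left(-65 + 210\right)}{\left(-40888\right) \frac{1}{84490}} + 338459 \left(- \frac{1}{344366}\right) = \frac{116833 + 145}{- \frac{20444}{42245}} - \frac{30769}{31306} = 116978 \left(- \frac{42245}{20444}\right) - \frac{30769}{31306} = - \frac{2470867805}{10222} - \frac{30769}{31306} = - \frac{19338325506012}{80002483}$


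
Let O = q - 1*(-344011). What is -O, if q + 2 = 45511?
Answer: -389520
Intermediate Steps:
q = 45509 (q = -2 + 45511 = 45509)
O = 389520 (O = 45509 - 1*(-344011) = 45509 + 344011 = 389520)
-O = -1*389520 = -389520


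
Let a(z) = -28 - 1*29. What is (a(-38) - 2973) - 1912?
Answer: -4942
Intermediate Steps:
a(z) = -57 (a(z) = -28 - 29 = -57)
(a(-38) - 2973) - 1912 = (-57 - 2973) - 1912 = -3030 - 1912 = -4942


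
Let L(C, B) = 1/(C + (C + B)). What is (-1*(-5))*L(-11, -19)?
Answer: -5/41 ≈ -0.12195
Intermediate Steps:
L(C, B) = 1/(B + 2*C) (L(C, B) = 1/(C + (B + C)) = 1/(B + 2*C))
(-1*(-5))*L(-11, -19) = (-1*(-5))/(-19 + 2*(-11)) = 5/(-19 - 22) = 5/(-41) = 5*(-1/41) = -5/41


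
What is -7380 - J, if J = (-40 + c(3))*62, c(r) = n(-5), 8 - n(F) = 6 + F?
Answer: -5334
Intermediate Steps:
n(F) = 2 - F (n(F) = 8 - (6 + F) = 8 + (-6 - F) = 2 - F)
c(r) = 7 (c(r) = 2 - 1*(-5) = 2 + 5 = 7)
J = -2046 (J = (-40 + 7)*62 = -33*62 = -2046)
-7380 - J = -7380 - 1*(-2046) = -7380 + 2046 = -5334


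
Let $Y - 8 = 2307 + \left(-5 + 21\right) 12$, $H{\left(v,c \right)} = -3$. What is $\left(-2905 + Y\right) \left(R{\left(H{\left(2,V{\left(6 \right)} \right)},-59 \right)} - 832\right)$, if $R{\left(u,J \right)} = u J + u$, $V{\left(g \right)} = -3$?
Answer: $261884$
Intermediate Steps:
$R{\left(u,J \right)} = u + J u$ ($R{\left(u,J \right)} = J u + u = u + J u$)
$Y = 2507$ ($Y = 8 + \left(2307 + \left(-5 + 21\right) 12\right) = 8 + \left(2307 + 16 \cdot 12\right) = 8 + \left(2307 + 192\right) = 8 + 2499 = 2507$)
$\left(-2905 + Y\right) \left(R{\left(H{\left(2,V{\left(6 \right)} \right)},-59 \right)} - 832\right) = \left(-2905 + 2507\right) \left(- 3 \left(1 - 59\right) - 832\right) = - 398 \left(\left(-3\right) \left(-58\right) - 832\right) = - 398 \left(174 - 832\right) = \left(-398\right) \left(-658\right) = 261884$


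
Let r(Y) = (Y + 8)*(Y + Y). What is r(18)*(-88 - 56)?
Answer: -134784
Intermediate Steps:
r(Y) = 2*Y*(8 + Y) (r(Y) = (8 + Y)*(2*Y) = 2*Y*(8 + Y))
r(18)*(-88 - 56) = (2*18*(8 + 18))*(-88 - 56) = (2*18*26)*(-144) = 936*(-144) = -134784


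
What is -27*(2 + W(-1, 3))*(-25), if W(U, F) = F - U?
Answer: 4050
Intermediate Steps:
-27*(2 + W(-1, 3))*(-25) = -27*(2 + (3 - 1*(-1)))*(-25) = -27*(2 + (3 + 1))*(-25) = -27*(2 + 4)*(-25) = -162*(-25) = 4050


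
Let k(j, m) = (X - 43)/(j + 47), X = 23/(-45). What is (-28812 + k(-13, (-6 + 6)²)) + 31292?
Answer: 1896221/765 ≈ 2478.7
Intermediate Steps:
X = -23/45 (X = 23*(-1/45) = -23/45 ≈ -0.51111)
k(j, m) = -1958/(45*(47 + j)) (k(j, m) = (-23/45 - 43)/(j + 47) = -1958/(45*(47 + j)))
(-28812 + k(-13, (-6 + 6)²)) + 31292 = (-28812 - 1958/(2115 + 45*(-13))) + 31292 = (-28812 - 1958/(2115 - 585)) + 31292 = (-28812 - 1958/1530) + 31292 = (-28812 - 1958*1/1530) + 31292 = (-28812 - 979/765) + 31292 = -22042159/765 + 31292 = 1896221/765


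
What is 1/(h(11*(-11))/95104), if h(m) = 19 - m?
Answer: 23776/35 ≈ 679.31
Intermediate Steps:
1/(h(11*(-11))/95104) = 1/((19 - 11*(-11))/95104) = 1/((19 - 1*(-121))*(1/95104)) = 1/((19 + 121)*(1/95104)) = 1/(140*(1/95104)) = 1/(35/23776) = 23776/35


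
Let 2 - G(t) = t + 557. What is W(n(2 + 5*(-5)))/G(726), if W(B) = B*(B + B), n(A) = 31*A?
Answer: -1016738/1281 ≈ -793.71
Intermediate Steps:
W(B) = 2*B² (W(B) = B*(2*B) = 2*B²)
G(t) = -555 - t (G(t) = 2 - (t + 557) = 2 - (557 + t) = 2 + (-557 - t) = -555 - t)
W(n(2 + 5*(-5)))/G(726) = (2*(31*(2 + 5*(-5)))²)/(-555 - 1*726) = (2*(31*(2 - 25))²)/(-555 - 726) = (2*(31*(-23))²)/(-1281) = (2*(-713)²)*(-1/1281) = (2*508369)*(-1/1281) = 1016738*(-1/1281) = -1016738/1281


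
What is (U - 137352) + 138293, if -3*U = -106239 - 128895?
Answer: 79319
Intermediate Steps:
U = 78378 (U = -(-106239 - 128895)/3 = -⅓*(-235134) = 78378)
(U - 137352) + 138293 = (78378 - 137352) + 138293 = -58974 + 138293 = 79319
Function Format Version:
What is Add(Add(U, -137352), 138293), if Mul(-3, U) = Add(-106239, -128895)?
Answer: 79319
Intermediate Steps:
U = 78378 (U = Mul(Rational(-1, 3), Add(-106239, -128895)) = Mul(Rational(-1, 3), -235134) = 78378)
Add(Add(U, -137352), 138293) = Add(Add(78378, -137352), 138293) = Add(-58974, 138293) = 79319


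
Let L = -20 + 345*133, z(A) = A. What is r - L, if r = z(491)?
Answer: -45374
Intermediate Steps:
r = 491
L = 45865 (L = -20 + 45885 = 45865)
r - L = 491 - 1*45865 = 491 - 45865 = -45374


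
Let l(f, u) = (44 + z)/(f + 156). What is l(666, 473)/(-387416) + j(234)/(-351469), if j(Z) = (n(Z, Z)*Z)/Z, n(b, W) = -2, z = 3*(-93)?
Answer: 719507119/111927394993488 ≈ 6.4283e-6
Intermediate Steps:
z = -279
l(f, u) = -235/(156 + f) (l(f, u) = (44 - 279)/(f + 156) = -235/(156 + f))
j(Z) = -2 (j(Z) = (-2*Z)/Z = -2)
l(666, 473)/(-387416) + j(234)/(-351469) = -235/(156 + 666)/(-387416) - 2/(-351469) = -235/822*(-1/387416) - 2*(-1/351469) = -235*1/822*(-1/387416) + 2/351469 = -235/822*(-1/387416) + 2/351469 = 235/318455952 + 2/351469 = 719507119/111927394993488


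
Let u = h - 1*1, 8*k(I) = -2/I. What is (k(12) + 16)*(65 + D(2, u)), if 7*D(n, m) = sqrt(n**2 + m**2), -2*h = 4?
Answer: 49855/48 + 767*sqrt(13)/336 ≈ 1046.9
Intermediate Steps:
h = -2 (h = -1/2*4 = -2)
k(I) = -1/(4*I) (k(I) = (-2/I)/8 = -1/(4*I))
u = -3 (u = -2 - 1*1 = -2 - 1 = -3)
D(n, m) = sqrt(m**2 + n**2)/7 (D(n, m) = sqrt(n**2 + m**2)/7 = sqrt(m**2 + n**2)/7)
(k(12) + 16)*(65 + D(2, u)) = (-1/4/12 + 16)*(65 + sqrt((-3)**2 + 2**2)/7) = (-1/4*1/12 + 16)*(65 + sqrt(9 + 4)/7) = (-1/48 + 16)*(65 + sqrt(13)/7) = 767*(65 + sqrt(13)/7)/48 = 49855/48 + 767*sqrt(13)/336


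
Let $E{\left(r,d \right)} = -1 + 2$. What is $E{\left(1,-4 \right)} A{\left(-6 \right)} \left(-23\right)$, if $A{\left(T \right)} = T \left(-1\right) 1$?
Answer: $-138$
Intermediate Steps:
$A{\left(T \right)} = - T$ ($A{\left(T \right)} = - T 1 = - T$)
$E{\left(r,d \right)} = 1$
$E{\left(1,-4 \right)} A{\left(-6 \right)} \left(-23\right) = 1 \left(\left(-1\right) \left(-6\right)\right) \left(-23\right) = 1 \cdot 6 \left(-23\right) = 6 \left(-23\right) = -138$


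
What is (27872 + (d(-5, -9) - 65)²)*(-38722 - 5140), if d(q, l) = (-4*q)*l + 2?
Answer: -3812528902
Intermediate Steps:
d(q, l) = 2 - 4*l*q (d(q, l) = -4*l*q + 2 = 2 - 4*l*q)
(27872 + (d(-5, -9) - 65)²)*(-38722 - 5140) = (27872 + ((2 - 4*(-9)*(-5)) - 65)²)*(-38722 - 5140) = (27872 + ((2 - 180) - 65)²)*(-43862) = (27872 + (-178 - 65)²)*(-43862) = (27872 + (-243)²)*(-43862) = (27872 + 59049)*(-43862) = 86921*(-43862) = -3812528902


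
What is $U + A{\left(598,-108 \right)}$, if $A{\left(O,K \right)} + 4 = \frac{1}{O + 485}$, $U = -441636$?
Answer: $- \frac{478296119}{1083} \approx -4.4164 \cdot 10^{5}$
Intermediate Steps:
$A{\left(O,K \right)} = -4 + \frac{1}{485 + O}$ ($A{\left(O,K \right)} = -4 + \frac{1}{O + 485} = -4 + \frac{1}{485 + O}$)
$U + A{\left(598,-108 \right)} = -441636 + \frac{-1939 - 2392}{485 + 598} = -441636 + \frac{-1939 - 2392}{1083} = -441636 + \frac{1}{1083} \left(-4331\right) = -441636 - \frac{4331}{1083} = - \frac{478296119}{1083}$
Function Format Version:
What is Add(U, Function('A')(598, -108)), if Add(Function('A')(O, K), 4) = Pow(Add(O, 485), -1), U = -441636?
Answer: Rational(-478296119, 1083) ≈ -4.4164e+5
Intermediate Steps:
Function('A')(O, K) = Add(-4, Pow(Add(485, O), -1)) (Function('A')(O, K) = Add(-4, Pow(Add(O, 485), -1)) = Add(-4, Pow(Add(485, O), -1)))
Add(U, Function('A')(598, -108)) = Add(-441636, Mul(Pow(Add(485, 598), -1), Add(-1939, Mul(-4, 598)))) = Add(-441636, Mul(Pow(1083, -1), Add(-1939, -2392))) = Add(-441636, Mul(Rational(1, 1083), -4331)) = Add(-441636, Rational(-4331, 1083)) = Rational(-478296119, 1083)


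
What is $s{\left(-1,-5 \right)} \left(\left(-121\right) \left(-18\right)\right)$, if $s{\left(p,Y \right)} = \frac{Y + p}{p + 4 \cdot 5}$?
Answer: $- \frac{13068}{19} \approx -687.79$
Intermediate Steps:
$s{\left(p,Y \right)} = \frac{Y + p}{20 + p}$ ($s{\left(p,Y \right)} = \frac{Y + p}{p + 20} = \frac{Y + p}{20 + p}$)
$s{\left(-1,-5 \right)} \left(\left(-121\right) \left(-18\right)\right) = \frac{-5 - 1}{20 - 1} \left(\left(-121\right) \left(-18\right)\right) = \frac{1}{19} \left(-6\right) 2178 = \left(- \frac{6}{19}\right) 2178 = - \frac{13068}{19}$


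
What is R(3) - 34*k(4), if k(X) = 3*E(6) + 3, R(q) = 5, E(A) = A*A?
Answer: -3769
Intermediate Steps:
E(A) = A**2
k(X) = 111 (k(X) = 3*6**2 + 3 = 3*36 + 3 = 108 + 3 = 111)
R(3) - 34*k(4) = 5 - 34*111 = 5 - 3774 = -3769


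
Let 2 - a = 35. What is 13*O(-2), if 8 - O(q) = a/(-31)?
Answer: 2795/31 ≈ 90.161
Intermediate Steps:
a = -33 (a = 2 - 1*35 = 2 - 35 = -33)
O(q) = 215/31 (O(q) = 8 - (-33)/(-31) = 8 - (-33)*(-1)/31 = 8 - 1*33/31 = 8 - 33/31 = 215/31)
13*O(-2) = 13*(215/31) = 2795/31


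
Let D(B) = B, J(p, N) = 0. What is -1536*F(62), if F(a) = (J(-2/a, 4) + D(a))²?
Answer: -5904384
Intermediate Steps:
F(a) = a² (F(a) = (0 + a)² = a²)
-1536*F(62) = -1536*62² = -1536*3844 = -5904384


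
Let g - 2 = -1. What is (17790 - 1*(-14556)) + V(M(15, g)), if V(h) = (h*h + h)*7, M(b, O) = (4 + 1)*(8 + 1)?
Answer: 46836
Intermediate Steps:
g = 1 (g = 2 - 1 = 1)
M(b, O) = 45 (M(b, O) = 5*9 = 45)
V(h) = 7*h + 7*h² (V(h) = (h² + h)*7 = (h + h²)*7 = 7*h + 7*h²)
(17790 - 1*(-14556)) + V(M(15, g)) = (17790 - 1*(-14556)) + 7*45*(1 + 45) = (17790 + 14556) + 7*45*46 = 32346 + 14490 = 46836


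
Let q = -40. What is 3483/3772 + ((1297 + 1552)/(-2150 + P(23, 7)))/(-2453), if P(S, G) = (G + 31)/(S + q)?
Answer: 1777177313/1923513483 ≈ 0.92392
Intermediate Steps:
P(S, G) = (31 + G)/(-40 + S) (P(S, G) = (G + 31)/(S - 40) = (31 + G)/(-40 + S))
3483/3772 + ((1297 + 1552)/(-2150 + P(23, 7)))/(-2453) = 3483/3772 + ((1297 + 1552)/(-2150 + (31 + 7)/(-40 + 23)))/(-2453) = 3483*(1/3772) + (2849/(-2150 + 38/(-17)))*(-1/2453) = 3483/3772 + (2849/(-2150 - 1/17*38))*(-1/2453) = 3483/3772 + (2849/(-2150 - 38/17))*(-1/2453) = 3483/3772 + (2849/(-36588/17))*(-1/2453) = 3483/3772 + (2849*(-17/36588))*(-1/2453) = 3483/3772 - 48433/36588*(-1/2453) = 3483/3772 + 4403/8159124 = 1777177313/1923513483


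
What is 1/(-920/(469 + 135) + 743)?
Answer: 151/111963 ≈ 0.0013487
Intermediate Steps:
1/(-920/(469 + 135) + 743) = 1/(-920/604 + 743) = 1/(-920*1/604 + 743) = 1/(-230/151 + 743) = 1/(111963/151) = 151/111963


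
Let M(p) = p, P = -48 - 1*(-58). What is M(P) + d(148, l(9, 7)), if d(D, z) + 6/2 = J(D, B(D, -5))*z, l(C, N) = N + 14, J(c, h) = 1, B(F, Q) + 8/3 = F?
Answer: 28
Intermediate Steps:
P = 10 (P = -48 + 58 = 10)
B(F, Q) = -8/3 + F
l(C, N) = 14 + N
d(D, z) = -3 + z (d(D, z) = -3 + 1*z = -3 + z)
M(P) + d(148, l(9, 7)) = 10 + (-3 + (14 + 7)) = 10 + (-3 + 21) = 10 + 18 = 28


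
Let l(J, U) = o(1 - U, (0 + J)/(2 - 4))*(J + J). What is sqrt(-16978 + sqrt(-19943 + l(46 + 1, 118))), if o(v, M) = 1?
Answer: sqrt(-16978 + I*sqrt(19849)) ≈ 0.5406 + 130.3*I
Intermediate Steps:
l(J, U) = 2*J (l(J, U) = 1*(J + J) = 1*(2*J) = 2*J)
sqrt(-16978 + sqrt(-19943 + l(46 + 1, 118))) = sqrt(-16978 + sqrt(-19943 + 2*(46 + 1))) = sqrt(-16978 + sqrt(-19943 + 2*47)) = sqrt(-16978 + sqrt(-19943 + 94)) = sqrt(-16978 + sqrt(-19849)) = sqrt(-16978 + I*sqrt(19849))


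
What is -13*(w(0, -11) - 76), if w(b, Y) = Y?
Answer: 1131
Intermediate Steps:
-13*(w(0, -11) - 76) = -13*(-11 - 76) = -13*(-87) = 1131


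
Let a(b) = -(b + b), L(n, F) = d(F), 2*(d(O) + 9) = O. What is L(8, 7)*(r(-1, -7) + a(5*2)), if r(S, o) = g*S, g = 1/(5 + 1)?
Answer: 1331/12 ≈ 110.92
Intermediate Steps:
g = ⅙ (g = 1/6 = ⅙ ≈ 0.16667)
d(O) = -9 + O/2
L(n, F) = -9 + F/2
r(S, o) = S/6
a(b) = -2*b
L(8, 7)*(r(-1, -7) + a(5*2)) = (-9 + (½)*7)*((⅙)*(-1) - 10*2) = (-9 + 7/2)*(-⅙ - 2*10) = -11*(-⅙ - 20)/2 = -11/2*(-121/6) = 1331/12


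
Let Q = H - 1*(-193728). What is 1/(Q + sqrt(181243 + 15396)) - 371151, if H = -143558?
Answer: -934124810452241/2516832261 - sqrt(196639)/2516832261 ≈ -3.7115e+5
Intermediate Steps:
Q = 50170 (Q = -143558 - 1*(-193728) = -143558 + 193728 = 50170)
1/(Q + sqrt(181243 + 15396)) - 371151 = 1/(50170 + sqrt(181243 + 15396)) - 371151 = 1/(50170 + sqrt(196639)) - 371151 = -371151 + 1/(50170 + sqrt(196639))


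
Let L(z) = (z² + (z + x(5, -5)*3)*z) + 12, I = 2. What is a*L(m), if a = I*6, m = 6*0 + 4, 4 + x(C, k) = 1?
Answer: 96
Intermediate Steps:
x(C, k) = -3 (x(C, k) = -4 + 1 = -3)
m = 4 (m = 0 + 4 = 4)
L(z) = 12 + z² + z*(-9 + z) (L(z) = (z² + (z - 3*3)*z) + 12 = (z² + (z - 9)*z) + 12 = (z² + (-9 + z)*z) + 12 = (z² + z*(-9 + z)) + 12 = 12 + z² + z*(-9 + z))
a = 12 (a = 2*6 = 12)
a*L(m) = 12*(12 - 9*4 + 2*4²) = 12*(12 - 36 + 2*16) = 12*(12 - 36 + 32) = 12*8 = 96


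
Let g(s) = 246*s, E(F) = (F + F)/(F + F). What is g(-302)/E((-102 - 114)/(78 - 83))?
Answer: -74292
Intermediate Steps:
E(F) = 1 (E(F) = (2*F)/((2*F)) = (2*F)*(1/(2*F)) = 1)
g(-302)/E((-102 - 114)/(78 - 83)) = (246*(-302))/1 = -74292*1 = -74292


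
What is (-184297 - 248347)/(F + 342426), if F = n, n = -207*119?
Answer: -432644/317793 ≈ -1.3614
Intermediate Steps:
n = -24633
F = -24633
(-184297 - 248347)/(F + 342426) = (-184297 - 248347)/(-24633 + 342426) = -432644/317793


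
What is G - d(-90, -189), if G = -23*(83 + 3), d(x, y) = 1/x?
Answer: -178019/90 ≈ -1978.0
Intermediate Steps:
G = -1978 (G = -23*86 = -1978)
G - d(-90, -189) = -1978 - 1/(-90) = -1978 - 1*(-1/90) = -1978 + 1/90 = -178019/90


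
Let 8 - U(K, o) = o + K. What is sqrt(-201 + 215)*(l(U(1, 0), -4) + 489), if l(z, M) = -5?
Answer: 484*sqrt(14) ≈ 1811.0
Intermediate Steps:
U(K, o) = 8 - K - o (U(K, o) = 8 - (o + K) = 8 - (K + o) = 8 + (-K - o) = 8 - K - o)
sqrt(-201 + 215)*(l(U(1, 0), -4) + 489) = sqrt(-201 + 215)*(-5 + 489) = sqrt(14)*484 = 484*sqrt(14)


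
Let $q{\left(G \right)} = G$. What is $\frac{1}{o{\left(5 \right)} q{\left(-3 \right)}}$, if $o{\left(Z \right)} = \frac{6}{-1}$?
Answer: $\frac{1}{18} \approx 0.055556$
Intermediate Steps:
$o{\left(Z \right)} = -6$ ($o{\left(Z \right)} = 6 \left(-1\right) = -6$)
$\frac{1}{o{\left(5 \right)} q{\left(-3 \right)}} = \frac{1}{\left(-6\right) \left(-3\right)} = \frac{1}{18}$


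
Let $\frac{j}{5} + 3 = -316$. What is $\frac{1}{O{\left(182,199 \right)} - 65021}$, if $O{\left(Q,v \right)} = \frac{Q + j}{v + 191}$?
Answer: $- \frac{130}{8453201} \approx -1.5379 \cdot 10^{-5}$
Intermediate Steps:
$j = -1595$ ($j = -15 + 5 \left(-316\right) = -15 - 1580 = -1595$)
$O{\left(Q,v \right)} = \frac{-1595 + Q}{191 + v}$ ($O{\left(Q,v \right)} = \frac{Q - 1595}{v + 191} = \frac{-1595 + Q}{191 + v}$)
$\frac{1}{O{\left(182,199 \right)} - 65021} = \frac{1}{\frac{-1595 + 182}{191 + 199} - 65021} = \frac{1}{\frac{1}{390} \left(-1413\right) - 65021} = \frac{1}{- \frac{471}{130} - 65021} = \frac{1}{- \frac{8453201}{130}} = - \frac{130}{8453201}$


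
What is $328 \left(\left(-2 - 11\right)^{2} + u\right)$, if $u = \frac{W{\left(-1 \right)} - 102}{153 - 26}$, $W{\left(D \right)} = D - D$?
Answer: $\frac{7006408}{127} \approx 55169.0$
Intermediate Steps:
$W{\left(D \right)} = 0$
$u = - \frac{102}{127}$ ($u = \frac{0 - 102}{153 - 26} = - \frac{102}{127} \approx -0.80315$)
$328 \left(\left(-2 - 11\right)^{2} + u\right) = 328 \left(\left(-2 - 11\right)^{2} - \frac{102}{127}\right) = 328 \left(\left(-13\right)^{2} - \frac{102}{127}\right) = 328 \left(169 - \frac{102}{127}\right) = 328 \cdot \frac{21361}{127} = \frac{7006408}{127}$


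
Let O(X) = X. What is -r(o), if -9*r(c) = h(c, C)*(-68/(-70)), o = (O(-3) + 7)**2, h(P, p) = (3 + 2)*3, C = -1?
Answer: 34/21 ≈ 1.6190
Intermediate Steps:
h(P, p) = 15 (h(P, p) = 5*3 = 15)
o = 16 (o = (-3 + 7)**2 = 4**2 = 16)
r(c) = -34/21 (r(c) = -5*(-68/(-70))/3 = -5*(-68*(-1/70))/3 = -5*34/(3*35) = -1/9*102/7 = -34/21)
-r(o) = -1*(-34/21) = 34/21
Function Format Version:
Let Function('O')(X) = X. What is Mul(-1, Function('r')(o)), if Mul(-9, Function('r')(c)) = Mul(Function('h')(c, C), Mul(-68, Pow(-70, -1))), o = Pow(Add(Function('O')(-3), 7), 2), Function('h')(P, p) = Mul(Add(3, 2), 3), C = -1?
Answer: Rational(34, 21) ≈ 1.6190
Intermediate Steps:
Function('h')(P, p) = 15 (Function('h')(P, p) = Mul(5, 3) = 15)
o = 16 (o = Pow(Add(-3, 7), 2) = Pow(4, 2) = 16)
Function('r')(c) = Rational(-34, 21) (Function('r')(c) = Mul(Rational(-1, 9), Mul(15, Mul(-68, Pow(-70, -1)))) = Mul(Rational(-1, 9), Mul(15, Mul(-68, Rational(-1, 70)))) = Mul(Rational(-1, 9), Mul(15, Rational(34, 35))) = Mul(Rational(-1, 9), Rational(102, 7)) = Rational(-34, 21))
Mul(-1, Function('r')(o)) = Mul(-1, Rational(-34, 21)) = Rational(34, 21)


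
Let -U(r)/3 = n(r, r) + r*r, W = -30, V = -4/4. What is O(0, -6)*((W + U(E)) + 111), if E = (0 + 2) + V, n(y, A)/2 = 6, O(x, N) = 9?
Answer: 378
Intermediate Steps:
V = -1 (V = -4*¼ = -1)
n(y, A) = 12 (n(y, A) = 2*6 = 12)
E = 1 (E = (0 + 2) - 1 = 2 - 1 = 1)
U(r) = -36 - 3*r² (U(r) = -3*(12 + r*r) = -3*(12 + r²) = -36 - 3*r²)
O(0, -6)*((W + U(E)) + 111) = 9*((-30 + (-36 - 3*1²)) + 111) = 9*((-30 + (-36 - 3*1)) + 111) = 9*((-30 + (-36 - 3)) + 111) = 9*((-30 - 39) + 111) = 9*(-69 + 111) = 9*42 = 378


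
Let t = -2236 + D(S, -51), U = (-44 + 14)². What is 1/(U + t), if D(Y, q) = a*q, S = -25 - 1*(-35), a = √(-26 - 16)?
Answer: I/(-1336*I + 51*√42) ≈ -0.00070533 + 0.0001745*I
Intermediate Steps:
a = I*√42 (a = √(-42) = I*√42 ≈ 6.4807*I)
S = 10 (S = -25 + 35 = 10)
U = 900 (U = (-30)² = 900)
D(Y, q) = I*q*√42 (D(Y, q) = (I*√42)*q = I*q*√42)
t = -2236 - 51*I*√42 (t = -2236 + I*(-51)*√42 = -2236 - 51*I*√42 ≈ -2236.0 - 330.52*I)
1/(U + t) = 1/(900 + (-2236 - 51*I*√42)) = 1/(-1336 - 51*I*√42)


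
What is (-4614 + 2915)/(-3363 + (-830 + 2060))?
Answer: 1699/2133 ≈ 0.79653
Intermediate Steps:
(-4614 + 2915)/(-3363 + (-830 + 2060)) = -1699/(-3363 + 1230) = -1699/(-2133) = -1699*(-1/2133) = 1699/2133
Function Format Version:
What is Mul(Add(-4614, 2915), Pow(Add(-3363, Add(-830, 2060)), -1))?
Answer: Rational(1699, 2133) ≈ 0.79653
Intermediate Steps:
Mul(Add(-4614, 2915), Pow(Add(-3363, Add(-830, 2060)), -1)) = Mul(-1699, Pow(Add(-3363, 1230), -1)) = Mul(-1699, Pow(-2133, -1)) = Mul(-1699, Rational(-1, 2133)) = Rational(1699, 2133)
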